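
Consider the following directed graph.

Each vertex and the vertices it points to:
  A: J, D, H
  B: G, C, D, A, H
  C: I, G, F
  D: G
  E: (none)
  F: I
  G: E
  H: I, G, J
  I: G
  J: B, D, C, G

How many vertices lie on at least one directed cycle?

4

A vertex is on a directed cycle iff it belongs to a strongly connected component of size ≥ 2 (or has a self-loop).
The vertices on cycles are {A, B, H, J} — 4 in total.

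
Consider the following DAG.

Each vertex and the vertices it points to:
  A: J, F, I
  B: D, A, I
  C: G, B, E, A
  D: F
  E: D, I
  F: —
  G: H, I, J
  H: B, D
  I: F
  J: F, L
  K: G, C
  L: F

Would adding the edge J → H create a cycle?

Yes

Adding J→H creates a cycle iff H can already reach J.
Path from H: H → B → A → J.
So H → … → J → H is a cycle.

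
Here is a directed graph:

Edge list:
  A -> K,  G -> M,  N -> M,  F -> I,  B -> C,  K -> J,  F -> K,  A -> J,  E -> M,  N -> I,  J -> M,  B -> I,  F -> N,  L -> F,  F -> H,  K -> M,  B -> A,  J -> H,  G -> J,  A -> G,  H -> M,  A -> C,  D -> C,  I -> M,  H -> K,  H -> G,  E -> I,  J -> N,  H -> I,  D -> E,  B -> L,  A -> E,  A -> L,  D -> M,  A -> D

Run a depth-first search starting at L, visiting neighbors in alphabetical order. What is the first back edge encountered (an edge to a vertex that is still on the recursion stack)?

J→H

DFS from L (visiting neighbors in alphabetical order); mark gray on enter, black on exit:
L gray
  F gray
    H gray
      G gray
        J gray
          J→H: H is gray → back edge
First back edge: J → H.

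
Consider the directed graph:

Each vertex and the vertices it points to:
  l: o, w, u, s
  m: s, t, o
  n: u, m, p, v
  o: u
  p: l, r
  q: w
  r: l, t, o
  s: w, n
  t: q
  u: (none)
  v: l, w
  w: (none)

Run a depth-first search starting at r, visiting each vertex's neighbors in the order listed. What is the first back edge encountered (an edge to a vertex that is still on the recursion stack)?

m->s

DFS from r (visiting each vertex's neighbors in the order listed); mark gray on enter, black on exit:
r gray
  l gray
    o gray
      u gray
      u black
    o black
    w gray
    w black
    l→u: u black — skip
    s gray
      s→w: w black — skip
      n gray
        n→u: u black — skip
        m gray
          m→s: s is gray → back edge
First back edge: m → s.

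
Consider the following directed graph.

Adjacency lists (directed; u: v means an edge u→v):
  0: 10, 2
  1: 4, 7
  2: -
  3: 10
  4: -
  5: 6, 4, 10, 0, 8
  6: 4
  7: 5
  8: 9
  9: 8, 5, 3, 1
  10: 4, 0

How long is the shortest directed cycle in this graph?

2

For each vertex v, BFS finds the shortest path from v back to v.
The shortest such closed walk is 9 → 8 → 9, length 2.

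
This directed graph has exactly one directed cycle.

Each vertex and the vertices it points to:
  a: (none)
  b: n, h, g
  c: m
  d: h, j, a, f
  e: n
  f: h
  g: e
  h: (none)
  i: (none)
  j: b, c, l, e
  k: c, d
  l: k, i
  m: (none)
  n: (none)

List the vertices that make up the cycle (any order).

d, j, k, l

DFS with gray/black marking from d:
d gray
  h gray
  h black
  j gray
    b gray
      n gray
      n black
      b→h: h black — skip
      g gray
        e gray
          e→n: n black — skip
        e black
      g black
    b black
    c gray
      m gray
      m black
    c black
    l gray
      k gray
        k→c: c black — skip
        k→d: d is gray → back edge
Back edge closes the cycle d → j → l → k → d; its vertices are {d, j, k, l}.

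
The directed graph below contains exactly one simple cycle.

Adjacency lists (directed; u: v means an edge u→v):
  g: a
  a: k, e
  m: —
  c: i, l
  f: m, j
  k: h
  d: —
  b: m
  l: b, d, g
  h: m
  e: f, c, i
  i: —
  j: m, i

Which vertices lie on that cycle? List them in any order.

a, c, e, g, l

DFS with gray/black marking from a:
a gray
  k gray
    h gray
      m gray
      m black
    h black
  k black
  e gray
    f gray
      f→m: m black — skip
      j gray
        j→m: m black — skip
        i gray
        i black
      j black
    f black
    c gray
      c→i: i black — skip
      l gray
        b gray
          b→m: m black — skip
        b black
        d gray
        d black
        g gray
          g→a: a is gray → back edge
Back edge closes the cycle a → e → c → l → g → a; its vertices are {a, c, e, g, l}.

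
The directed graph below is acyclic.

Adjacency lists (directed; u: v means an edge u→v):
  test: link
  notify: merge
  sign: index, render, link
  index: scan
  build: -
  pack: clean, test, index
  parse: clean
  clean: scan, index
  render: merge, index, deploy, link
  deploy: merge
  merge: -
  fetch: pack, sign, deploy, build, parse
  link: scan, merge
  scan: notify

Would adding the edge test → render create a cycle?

No

Adding test→render creates a cycle iff render can already reach test.
Explore from render: no path reaches test. The graph stays acyclic.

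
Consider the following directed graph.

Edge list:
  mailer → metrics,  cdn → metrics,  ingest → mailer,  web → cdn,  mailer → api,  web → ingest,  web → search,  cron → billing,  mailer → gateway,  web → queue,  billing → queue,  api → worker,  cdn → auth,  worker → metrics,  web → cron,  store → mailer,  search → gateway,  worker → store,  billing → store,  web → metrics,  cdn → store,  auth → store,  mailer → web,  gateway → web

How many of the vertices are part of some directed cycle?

A vertex is on a directed cycle iff it belongs to a strongly connected component of size ≥ 2 (or has a self-loop).
The vertices on cycles are {api, cdn, web, auth, cron, store, ingest, mailer, search, worker, billing, gateway} — 12 in total.

12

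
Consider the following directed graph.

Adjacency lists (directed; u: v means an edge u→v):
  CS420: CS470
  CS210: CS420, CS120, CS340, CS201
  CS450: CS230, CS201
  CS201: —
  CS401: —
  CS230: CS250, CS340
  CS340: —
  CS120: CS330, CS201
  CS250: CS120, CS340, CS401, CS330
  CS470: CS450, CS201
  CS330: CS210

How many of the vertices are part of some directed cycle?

8

A vertex is on a directed cycle iff it belongs to a strongly connected component of size ≥ 2 (or has a self-loop).
The vertices on cycles are {CS120, CS210, CS230, CS250, CS330, CS420, CS450, CS470} — 8 in total.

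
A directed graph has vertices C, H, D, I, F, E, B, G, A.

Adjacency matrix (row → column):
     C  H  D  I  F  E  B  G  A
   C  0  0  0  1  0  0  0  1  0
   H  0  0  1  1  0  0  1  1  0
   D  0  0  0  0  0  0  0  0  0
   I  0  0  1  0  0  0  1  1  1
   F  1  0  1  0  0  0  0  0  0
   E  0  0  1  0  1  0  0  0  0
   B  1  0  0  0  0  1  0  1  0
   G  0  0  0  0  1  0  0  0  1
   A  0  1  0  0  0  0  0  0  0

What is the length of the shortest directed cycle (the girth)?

3

For each vertex v, BFS finds the shortest path from v back to v.
The shortest such closed walk is H → G → A → H, length 3.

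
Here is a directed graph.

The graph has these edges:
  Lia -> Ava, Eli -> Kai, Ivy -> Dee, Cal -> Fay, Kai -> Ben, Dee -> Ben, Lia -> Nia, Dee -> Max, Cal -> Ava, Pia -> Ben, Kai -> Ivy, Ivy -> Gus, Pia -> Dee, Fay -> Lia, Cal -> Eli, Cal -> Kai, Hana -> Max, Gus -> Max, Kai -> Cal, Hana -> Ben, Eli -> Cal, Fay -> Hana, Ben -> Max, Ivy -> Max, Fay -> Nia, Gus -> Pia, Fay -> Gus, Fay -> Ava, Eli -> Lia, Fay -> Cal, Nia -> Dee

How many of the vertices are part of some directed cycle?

4

A vertex is on a directed cycle iff it belongs to a strongly connected component of size ≥ 2 (or has a self-loop).
The vertices on cycles are {Cal, Eli, Fay, Kai} — 4 in total.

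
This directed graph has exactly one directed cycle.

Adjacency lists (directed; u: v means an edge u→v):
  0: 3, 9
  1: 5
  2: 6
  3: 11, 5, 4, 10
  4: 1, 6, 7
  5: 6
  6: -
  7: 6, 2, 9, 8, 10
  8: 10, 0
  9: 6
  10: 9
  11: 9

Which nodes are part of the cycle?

0, 3, 4, 7, 8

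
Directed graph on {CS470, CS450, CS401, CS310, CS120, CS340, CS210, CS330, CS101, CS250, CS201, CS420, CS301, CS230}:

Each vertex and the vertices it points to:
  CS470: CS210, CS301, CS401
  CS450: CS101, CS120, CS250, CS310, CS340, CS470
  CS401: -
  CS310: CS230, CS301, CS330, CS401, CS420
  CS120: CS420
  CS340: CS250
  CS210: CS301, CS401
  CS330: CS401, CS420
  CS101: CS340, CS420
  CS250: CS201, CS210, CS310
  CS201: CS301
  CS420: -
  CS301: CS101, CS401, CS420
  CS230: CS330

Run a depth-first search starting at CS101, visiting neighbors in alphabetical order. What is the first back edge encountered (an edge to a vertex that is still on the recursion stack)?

DFS from CS101 (visiting neighbors in alphabetical order); mark gray on enter, black on exit:
CS101 gray
  CS340 gray
    CS250 gray
      CS201 gray
        CS301 gray
          CS301→CS101: CS101 is gray → back edge
First back edge: CS301 → CS101.

CS301→CS101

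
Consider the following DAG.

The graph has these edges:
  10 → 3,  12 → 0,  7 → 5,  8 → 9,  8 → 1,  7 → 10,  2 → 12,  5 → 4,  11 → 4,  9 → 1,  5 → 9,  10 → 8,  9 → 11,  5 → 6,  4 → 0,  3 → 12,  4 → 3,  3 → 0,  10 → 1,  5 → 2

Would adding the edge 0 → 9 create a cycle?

Adding 0→9 creates a cycle iff 9 can already reach 0.
Path from 9: 9 → 11 → 4 → 0.
So 9 → … → 0 → 9 is a cycle.

Yes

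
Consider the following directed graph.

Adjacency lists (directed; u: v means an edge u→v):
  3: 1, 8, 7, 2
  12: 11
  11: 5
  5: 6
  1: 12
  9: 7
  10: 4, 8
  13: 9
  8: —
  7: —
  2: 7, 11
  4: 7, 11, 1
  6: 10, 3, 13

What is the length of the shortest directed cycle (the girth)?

For each vertex v, BFS finds the shortest path from v back to v.
The shortest such closed walk is 5 → 6 → 10 → 4 → 11 → 5, length 5.

5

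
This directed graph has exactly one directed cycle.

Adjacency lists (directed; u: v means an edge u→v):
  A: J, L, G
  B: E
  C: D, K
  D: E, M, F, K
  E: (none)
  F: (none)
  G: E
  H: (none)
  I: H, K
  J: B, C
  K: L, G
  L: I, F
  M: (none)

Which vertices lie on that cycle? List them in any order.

DFS with gray/black marking from L:
L gray
  I gray
    H gray
    H black
    K gray
      K→L: L is gray → back edge
Back edge closes the cycle L → I → K → L; its vertices are {I, K, L}.

I, K, L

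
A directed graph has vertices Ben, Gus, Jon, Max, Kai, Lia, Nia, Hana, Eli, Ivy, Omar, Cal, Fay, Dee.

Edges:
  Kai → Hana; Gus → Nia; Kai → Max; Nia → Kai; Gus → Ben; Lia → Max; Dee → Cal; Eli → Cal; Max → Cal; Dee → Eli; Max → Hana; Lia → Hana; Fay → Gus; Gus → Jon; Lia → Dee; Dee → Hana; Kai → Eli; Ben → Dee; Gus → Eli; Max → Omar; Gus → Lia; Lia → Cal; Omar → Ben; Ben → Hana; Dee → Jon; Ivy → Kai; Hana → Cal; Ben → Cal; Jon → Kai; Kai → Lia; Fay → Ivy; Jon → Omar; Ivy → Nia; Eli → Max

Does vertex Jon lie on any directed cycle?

Jon is on a cycle iff Jon can reach itself via ≥1 edge.
Jon → Kai → Lia → Dee → Jon — yes.

Yes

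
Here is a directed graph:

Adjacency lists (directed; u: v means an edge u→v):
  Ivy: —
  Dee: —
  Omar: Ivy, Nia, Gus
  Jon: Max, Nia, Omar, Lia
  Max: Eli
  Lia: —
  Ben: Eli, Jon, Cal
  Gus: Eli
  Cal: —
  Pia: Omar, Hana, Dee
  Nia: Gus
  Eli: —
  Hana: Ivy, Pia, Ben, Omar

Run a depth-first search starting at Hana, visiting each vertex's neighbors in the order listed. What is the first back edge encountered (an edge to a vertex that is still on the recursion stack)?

DFS from Hana (visiting each vertex's neighbors in the order listed); mark gray on enter, black on exit:
Hana gray
  Ivy gray
  Ivy black
  Pia gray
    Omar gray
      Omar→Ivy: Ivy black — skip
      Nia gray
        Gus gray
          Eli gray
          Eli black
        Gus black
      Nia black
      Omar→Gus: Gus black — skip
    Omar black
    Pia→Hana: Hana is gray → back edge
First back edge: Pia → Hana.

Pia→Hana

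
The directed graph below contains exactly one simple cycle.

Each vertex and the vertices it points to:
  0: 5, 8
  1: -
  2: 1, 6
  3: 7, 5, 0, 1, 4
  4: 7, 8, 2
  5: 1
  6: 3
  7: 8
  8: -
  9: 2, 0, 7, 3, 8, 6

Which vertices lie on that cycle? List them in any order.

DFS with gray/black marking from 6:
6 gray
  3 gray
    7 gray
      8 gray
      8 black
    7 black
    5 gray
      1 gray
      1 black
    5 black
    0 gray
      0→5: 5 black — skip
      0→8: 8 black — skip
    0 black
    3→1: 1 black — skip
    4 gray
      4→7: 7 black — skip
      4→8: 8 black — skip
      2 gray
        2→1: 1 black — skip
        2→6: 6 is gray → back edge
Back edge closes the cycle 6 → 3 → 4 → 2 → 6; its vertices are {2, 3, 4, 6}.

2, 3, 4, 6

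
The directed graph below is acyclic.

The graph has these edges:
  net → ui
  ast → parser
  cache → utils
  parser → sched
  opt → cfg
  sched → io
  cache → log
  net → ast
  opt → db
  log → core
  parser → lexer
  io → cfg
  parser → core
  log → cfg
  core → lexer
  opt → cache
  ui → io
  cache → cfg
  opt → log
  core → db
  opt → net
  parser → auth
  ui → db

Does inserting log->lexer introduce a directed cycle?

No

Adding log→lexer creates a cycle iff lexer can already reach log.
Explore from lexer: no path reaches log. The graph stays acyclic.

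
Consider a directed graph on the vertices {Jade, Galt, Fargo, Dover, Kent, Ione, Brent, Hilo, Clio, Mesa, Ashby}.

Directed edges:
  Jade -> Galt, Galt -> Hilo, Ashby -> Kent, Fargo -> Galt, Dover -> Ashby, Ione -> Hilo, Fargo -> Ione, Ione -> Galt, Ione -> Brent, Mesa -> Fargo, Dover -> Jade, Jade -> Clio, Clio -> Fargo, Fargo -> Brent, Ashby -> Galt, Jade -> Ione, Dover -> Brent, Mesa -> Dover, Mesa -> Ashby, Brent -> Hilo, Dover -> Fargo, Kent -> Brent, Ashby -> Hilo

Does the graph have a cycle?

No

DFS with white/gray/black marking, starting from Clio:
Clio gray
  Fargo gray
    Ione gray
      Brent gray
        Hilo gray
        Hilo black
      Brent black
      Galt gray
        Galt→Hilo: Hilo black — skip
      Galt black
      Ione→Hilo: Hilo black — skip
    Ione black
    Fargo→Brent: Brent black — skip
    Fargo→Galt: Galt black — skip
  Fargo black
Clio black
Jade gray
  Jade→Ione: Ione black — skip
  Jade→Clio: Clio black — skip
  Jade→Galt: Galt black — skip
Jade black
Dover gray
  Ashby gray
    Ashby→Hilo: Hilo black — skip
    Kent gray
      Kent→Brent: Brent black — skip
    Kent black
    Ashby→Galt: Galt black — skip
  Ashby black
  Dover→Brent: Brent black — skip
  Dover→Fargo: Fargo black — skip
  Dover→Jade: Jade black — skip
Dover black
Mesa gray
  Mesa→Fargo: Fargo black — skip
  Mesa→Ashby: Ashby black — skip
  Mesa→Dover: Dover black — skip
Mesa black
Every edge goes to a white or black vertex — no back edge, so the graph is acyclic.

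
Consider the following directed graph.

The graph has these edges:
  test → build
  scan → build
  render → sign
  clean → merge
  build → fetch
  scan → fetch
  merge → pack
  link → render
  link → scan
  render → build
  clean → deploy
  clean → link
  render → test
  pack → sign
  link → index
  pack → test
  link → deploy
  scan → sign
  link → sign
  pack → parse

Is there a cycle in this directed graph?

No

DFS with white/gray/black marking, starting from clean:
clean gray
  deploy gray
  deploy black
  merge gray
    pack gray
      sign gray
      sign black
      parse gray
      parse black
      test gray
        build gray
          fetch gray
          fetch black
        build black
      test black
    pack black
  merge black
  link gray
    link→sign: sign black — skip
    link→deploy: deploy black — skip
    render gray
      render→sign: sign black — skip
      render→build: build black — skip
      render→test: test black — skip
    render black
    index gray
    index black
    scan gray
      scan→sign: sign black — skip
      scan→fetch: fetch black — skip
      scan→build: build black — skip
    scan black
  link black
clean black
Every edge goes to a white or black vertex — no back edge, so the graph is acyclic.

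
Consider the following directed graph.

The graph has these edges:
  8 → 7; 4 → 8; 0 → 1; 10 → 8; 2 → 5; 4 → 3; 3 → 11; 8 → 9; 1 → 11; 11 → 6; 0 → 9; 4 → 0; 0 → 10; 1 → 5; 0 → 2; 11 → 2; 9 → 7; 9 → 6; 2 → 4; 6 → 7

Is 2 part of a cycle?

2 is on a cycle iff 2 can reach itself via ≥1 edge.
2 → 4 → 0 → 2 — yes.

Yes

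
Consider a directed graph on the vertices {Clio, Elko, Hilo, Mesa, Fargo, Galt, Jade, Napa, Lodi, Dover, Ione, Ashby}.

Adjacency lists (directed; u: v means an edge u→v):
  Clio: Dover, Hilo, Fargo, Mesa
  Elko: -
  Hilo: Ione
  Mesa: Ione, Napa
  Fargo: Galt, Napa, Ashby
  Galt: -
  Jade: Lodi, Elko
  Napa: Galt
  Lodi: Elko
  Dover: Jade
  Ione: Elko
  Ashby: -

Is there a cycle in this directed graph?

DFS with white/gray/black marking, starting from Napa:
Napa gray
  Galt gray
  Galt black
Napa black
Clio gray
  Dover gray
    Jade gray
      Lodi gray
        Elko gray
        Elko black
      Lodi black
      Jade→Elko: Elko black — skip
    Jade black
  Dover black
  Hilo gray
    Ione gray
      Ione→Elko: Elko black — skip
    Ione black
  Hilo black
  Fargo gray
    Fargo→Galt: Galt black — skip
    Fargo→Napa: Napa black — skip
    Ashby gray
    Ashby black
  Fargo black
  Mesa gray
    Mesa→Ione: Ione black — skip
    Mesa→Napa: Napa black — skip
  Mesa black
Clio black
Every edge goes to a white or black vertex — no back edge, so the graph is acyclic.

No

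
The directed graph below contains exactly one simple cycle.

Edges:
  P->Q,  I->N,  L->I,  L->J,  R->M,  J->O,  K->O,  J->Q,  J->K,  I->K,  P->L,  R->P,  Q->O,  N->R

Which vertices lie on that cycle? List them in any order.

I, L, N, P, R

DFS with gray/black marking from R:
R gray
  P gray
    L gray
      I gray
        K gray
          O gray
          O black
        K black
        N gray
          N→R: R is gray → back edge
Back edge closes the cycle R → P → L → I → N → R; its vertices are {I, L, N, P, R}.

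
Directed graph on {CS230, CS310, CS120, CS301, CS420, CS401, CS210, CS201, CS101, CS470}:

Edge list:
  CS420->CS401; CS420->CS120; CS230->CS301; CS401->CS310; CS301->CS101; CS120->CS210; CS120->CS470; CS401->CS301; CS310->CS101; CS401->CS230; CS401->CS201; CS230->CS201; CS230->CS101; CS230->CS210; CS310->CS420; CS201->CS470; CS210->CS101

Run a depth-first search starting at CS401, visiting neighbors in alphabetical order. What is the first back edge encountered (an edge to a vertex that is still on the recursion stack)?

DFS from CS401 (visiting neighbors in alphabetical order); mark gray on enter, black on exit:
CS401 gray
  CS201 gray
    CS470 gray
    CS470 black
  CS201 black
  CS230 gray
    CS101 gray
    CS101 black
    CS230→CS201: CS201 black — skip
    CS210 gray
      CS210→CS101: CS101 black — skip
    CS210 black
    CS301 gray
      CS301→CS101: CS101 black — skip
    CS301 black
  CS230 black
  CS401→CS301: CS301 black — skip
  CS310 gray
    CS310→CS101: CS101 black — skip
    CS420 gray
      CS120 gray
        CS120→CS210: CS210 black — skip
        CS120→CS470: CS470 black — skip
      CS120 black
      CS420→CS401: CS401 is gray → back edge
First back edge: CS420 → CS401.

CS420->CS401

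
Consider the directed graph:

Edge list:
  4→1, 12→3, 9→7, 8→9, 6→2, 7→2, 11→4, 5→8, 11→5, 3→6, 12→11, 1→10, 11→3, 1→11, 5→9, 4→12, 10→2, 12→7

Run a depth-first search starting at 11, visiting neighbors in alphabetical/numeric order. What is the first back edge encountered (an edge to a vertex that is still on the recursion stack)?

DFS from 11 (visiting neighbors in alphabetical/numeric order); mark gray on enter, black on exit:
11 gray
  3 gray
    6 gray
      2 gray
      2 black
    6 black
  3 black
  4 gray
    1 gray
      10 gray
        10→2: 2 black — skip
      10 black
      1→11: 11 is gray → back edge
First back edge: 1 → 11.

1->11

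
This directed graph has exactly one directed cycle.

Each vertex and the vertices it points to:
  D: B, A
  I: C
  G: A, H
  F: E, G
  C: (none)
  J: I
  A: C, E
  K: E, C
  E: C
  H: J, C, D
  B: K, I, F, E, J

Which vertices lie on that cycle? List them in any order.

DFS with gray/black marking from G:
G gray
  A gray
    C gray
    C black
    E gray
      E→C: C black — skip
    E black
  A black
  H gray
    J gray
      I gray
        I→C: C black — skip
      I black
    J black
    H→C: C black — skip
    D gray
      B gray
        K gray
          K→E: E black — skip
          K→C: C black — skip
        K black
        B→I: I black — skip
        F gray
          F→E: E black — skip
          F→G: G is gray → back edge
Back edge closes the cycle G → H → D → B → F → G; its vertices are {B, D, F, G, H}.

B, D, F, G, H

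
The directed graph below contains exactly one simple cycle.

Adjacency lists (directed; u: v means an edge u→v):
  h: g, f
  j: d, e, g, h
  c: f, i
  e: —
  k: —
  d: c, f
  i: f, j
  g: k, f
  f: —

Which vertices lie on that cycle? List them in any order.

DFS with gray/black marking from j:
j gray
  d gray
    c gray
      f gray
      f black
      i gray
        i→f: f black — skip
        i→j: j is gray → back edge
Back edge closes the cycle j → d → c → i → j; its vertices are {c, d, i, j}.

c, d, i, j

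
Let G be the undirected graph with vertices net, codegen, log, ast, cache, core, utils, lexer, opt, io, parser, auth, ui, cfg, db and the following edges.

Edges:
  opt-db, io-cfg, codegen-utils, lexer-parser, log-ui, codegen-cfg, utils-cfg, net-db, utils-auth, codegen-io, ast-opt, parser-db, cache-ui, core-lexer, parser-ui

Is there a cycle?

Yes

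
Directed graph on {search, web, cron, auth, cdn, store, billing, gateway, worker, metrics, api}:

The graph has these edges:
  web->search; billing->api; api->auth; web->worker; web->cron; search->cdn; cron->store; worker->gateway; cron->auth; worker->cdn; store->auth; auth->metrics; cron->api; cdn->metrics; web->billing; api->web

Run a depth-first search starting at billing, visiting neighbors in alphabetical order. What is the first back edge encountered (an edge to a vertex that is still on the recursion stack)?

web->billing

DFS from billing (visiting neighbors in alphabetical order); mark gray on enter, black on exit:
billing gray
  api gray
    auth gray
      metrics gray
      metrics black
    auth black
    web gray
      web→billing: billing is gray → back edge
First back edge: web → billing.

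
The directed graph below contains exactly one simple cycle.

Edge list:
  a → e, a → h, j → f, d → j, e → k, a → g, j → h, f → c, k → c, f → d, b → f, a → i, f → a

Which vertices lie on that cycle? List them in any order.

DFS with gray/black marking from f:
f gray
  d gray
    j gray
      j→f: f is gray → back edge
Back edge closes the cycle f → d → j → f; its vertices are {d, f, j}.

d, f, j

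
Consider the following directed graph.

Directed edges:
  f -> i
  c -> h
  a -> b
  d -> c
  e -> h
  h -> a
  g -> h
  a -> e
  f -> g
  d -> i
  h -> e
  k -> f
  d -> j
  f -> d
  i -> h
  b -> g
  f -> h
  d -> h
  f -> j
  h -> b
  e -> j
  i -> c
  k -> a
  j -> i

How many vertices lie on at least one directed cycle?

A vertex is on a directed cycle iff it belongs to a strongly connected component of size ≥ 2 (or has a self-loop).
The vertices on cycles are {a, b, c, e, g, h, i, j} — 8 in total.

8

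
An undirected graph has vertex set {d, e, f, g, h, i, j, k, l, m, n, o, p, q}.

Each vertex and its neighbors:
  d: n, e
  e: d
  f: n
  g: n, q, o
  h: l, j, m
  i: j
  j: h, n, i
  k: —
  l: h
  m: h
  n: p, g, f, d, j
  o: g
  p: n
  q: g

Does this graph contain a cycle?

No

DFS, tracking each vertex's parent; an edge to a visited non-parent vertex closes a cycle.
Start from m:
visit m (parent –)
  visit h (parent m)
    visit l (parent h)
      l–h: parent, skip
    visit j (parent h)
      j–h: parent, skip
      visit n (parent j)
        visit p (parent n)
          p–n: parent, skip
        visit g (parent n)
          g–n: parent, skip
          visit q (parent g)
            q–g: parent, skip
          visit o (parent g)
            o–g: parent, skip
        visit f (parent n)
          f–n: parent, skip
        visit d (parent n)
          d–n: parent, skip
          visit e (parent d)
            e–d: parent, skip
        n–j: parent, skip
      visit i (parent j)
        i–j: parent, skip
    h–m: parent, skip
visit k (parent –)
No non-parent visited neighbor found — the graph is a forest.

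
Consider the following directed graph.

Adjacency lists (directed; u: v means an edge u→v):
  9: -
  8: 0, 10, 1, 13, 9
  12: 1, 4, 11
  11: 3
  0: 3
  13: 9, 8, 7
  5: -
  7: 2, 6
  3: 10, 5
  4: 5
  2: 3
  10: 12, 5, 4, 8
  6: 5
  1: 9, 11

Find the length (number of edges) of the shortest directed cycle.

For each vertex v, BFS finds the shortest path from v back to v.
The shortest such closed walk is 8 → 13 → 8, length 2.

2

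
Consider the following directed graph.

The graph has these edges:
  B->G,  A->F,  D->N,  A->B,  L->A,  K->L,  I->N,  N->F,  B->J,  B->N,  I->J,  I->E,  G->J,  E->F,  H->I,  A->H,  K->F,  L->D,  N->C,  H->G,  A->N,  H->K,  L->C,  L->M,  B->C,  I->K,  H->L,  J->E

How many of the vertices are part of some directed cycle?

5

A vertex is on a directed cycle iff it belongs to a strongly connected component of size ≥ 2 (or has a self-loop).
The vertices on cycles are {A, H, I, K, L} — 5 in total.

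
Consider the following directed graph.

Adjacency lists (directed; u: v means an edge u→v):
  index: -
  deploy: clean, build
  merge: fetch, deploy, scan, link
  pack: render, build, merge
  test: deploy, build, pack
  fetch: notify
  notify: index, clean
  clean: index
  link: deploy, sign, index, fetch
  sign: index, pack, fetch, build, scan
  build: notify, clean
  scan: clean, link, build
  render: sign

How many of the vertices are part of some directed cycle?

A vertex is on a directed cycle iff it belongs to a strongly connected component of size ≥ 2 (or has a self-loop).
The vertices on cycles are {link, pack, scan, sign, merge, render} — 6 in total.

6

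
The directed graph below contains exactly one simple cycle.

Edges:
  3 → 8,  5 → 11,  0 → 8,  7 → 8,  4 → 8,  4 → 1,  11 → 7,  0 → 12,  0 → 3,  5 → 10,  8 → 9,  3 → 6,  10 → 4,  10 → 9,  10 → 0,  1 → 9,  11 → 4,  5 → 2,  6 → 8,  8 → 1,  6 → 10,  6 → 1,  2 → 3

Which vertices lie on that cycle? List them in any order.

0, 3, 6, 10

DFS with gray/black marking from 10:
10 gray
  9 gray
  9 black
  4 gray
    8 gray
      8→9: 9 black — skip
      1 gray
        1→9: 9 black — skip
      1 black
    8 black
    4→1: 1 black — skip
  4 black
  0 gray
    12 gray
    12 black
    3 gray
      6 gray
        6→1: 1 black — skip
        6→8: 8 black — skip
        6→10: 10 is gray → back edge
Back edge closes the cycle 10 → 0 → 3 → 6 → 10; its vertices are {0, 3, 6, 10}.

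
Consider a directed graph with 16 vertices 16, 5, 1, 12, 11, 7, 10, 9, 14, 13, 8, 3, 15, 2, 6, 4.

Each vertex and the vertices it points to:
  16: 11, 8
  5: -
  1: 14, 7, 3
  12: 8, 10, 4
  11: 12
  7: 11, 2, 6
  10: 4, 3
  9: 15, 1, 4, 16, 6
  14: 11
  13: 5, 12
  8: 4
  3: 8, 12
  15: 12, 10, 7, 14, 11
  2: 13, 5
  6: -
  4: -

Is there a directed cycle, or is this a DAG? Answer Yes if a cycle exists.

DFS with white/gray/black marking, starting from 7:
7 gray
  11 gray
    12 gray
      8 gray
        4 gray
        4 black
      8 black
      10 gray
        10→4: 4 black — skip
        3 gray
          3→8: 8 black — skip
          3→12: 12 is gray → back edge
Back edge found, so a cycle exists: 12 → 10 → 3 → 12.

Yes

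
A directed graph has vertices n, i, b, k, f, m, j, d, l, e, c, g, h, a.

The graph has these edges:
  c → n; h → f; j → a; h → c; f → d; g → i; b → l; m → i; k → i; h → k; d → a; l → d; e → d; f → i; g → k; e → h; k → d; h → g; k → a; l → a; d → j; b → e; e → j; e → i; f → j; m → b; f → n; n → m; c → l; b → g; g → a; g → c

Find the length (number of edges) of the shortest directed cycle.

For each vertex v, BFS finds the shortest path from v back to v.
The shortest such closed walk is b → g → c → n → m → b, length 5.

5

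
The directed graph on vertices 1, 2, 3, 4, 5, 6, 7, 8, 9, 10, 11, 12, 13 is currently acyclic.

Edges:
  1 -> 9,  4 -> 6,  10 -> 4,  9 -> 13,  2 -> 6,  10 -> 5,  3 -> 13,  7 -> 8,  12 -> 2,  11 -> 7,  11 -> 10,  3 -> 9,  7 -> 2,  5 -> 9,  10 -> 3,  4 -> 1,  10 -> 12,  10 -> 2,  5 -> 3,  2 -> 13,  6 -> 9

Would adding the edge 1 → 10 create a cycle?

Adding 1→10 creates a cycle iff 10 can already reach 1.
Path from 10: 10 → 4 → 1.
So 10 → … → 1 → 10 is a cycle.

Yes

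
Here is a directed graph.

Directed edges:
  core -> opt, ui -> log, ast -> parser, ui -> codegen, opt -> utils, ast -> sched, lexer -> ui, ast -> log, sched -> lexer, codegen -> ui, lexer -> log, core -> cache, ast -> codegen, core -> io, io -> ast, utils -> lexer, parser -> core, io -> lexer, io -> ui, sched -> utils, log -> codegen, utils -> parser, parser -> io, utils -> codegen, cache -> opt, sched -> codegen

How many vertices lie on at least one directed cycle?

11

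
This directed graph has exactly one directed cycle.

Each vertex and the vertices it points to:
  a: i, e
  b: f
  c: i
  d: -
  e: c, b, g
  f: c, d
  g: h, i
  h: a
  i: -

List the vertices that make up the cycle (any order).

DFS with gray/black marking from e:
e gray
  c gray
    i gray
    i black
  c black
  b gray
    f gray
      f→c: c black — skip
      d gray
      d black
    f black
  b black
  g gray
    h gray
      a gray
        a→i: i black — skip
        a→e: e is gray → back edge
Back edge closes the cycle e → g → h → a → e; its vertices are {a, e, g, h}.

a, e, g, h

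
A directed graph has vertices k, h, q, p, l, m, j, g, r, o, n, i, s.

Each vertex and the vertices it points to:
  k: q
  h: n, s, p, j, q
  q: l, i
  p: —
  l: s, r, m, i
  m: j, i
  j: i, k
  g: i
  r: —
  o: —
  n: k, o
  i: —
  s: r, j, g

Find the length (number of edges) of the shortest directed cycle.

5

For each vertex v, BFS finds the shortest path from v back to v.
The shortest such closed walk is s → j → k → q → l → s, length 5.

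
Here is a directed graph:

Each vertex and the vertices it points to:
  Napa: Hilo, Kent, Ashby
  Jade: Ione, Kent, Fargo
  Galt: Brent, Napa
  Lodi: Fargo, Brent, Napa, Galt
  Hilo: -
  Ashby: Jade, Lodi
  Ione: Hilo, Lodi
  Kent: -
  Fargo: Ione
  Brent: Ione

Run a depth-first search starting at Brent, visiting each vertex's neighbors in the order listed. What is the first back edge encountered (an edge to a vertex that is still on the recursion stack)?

DFS from Brent (visiting each vertex's neighbors in the order listed); mark gray on enter, black on exit:
Brent gray
  Ione gray
    Hilo gray
    Hilo black
    Lodi gray
      Fargo gray
        Fargo→Ione: Ione is gray → back edge
First back edge: Fargo → Ione.

Fargo→Ione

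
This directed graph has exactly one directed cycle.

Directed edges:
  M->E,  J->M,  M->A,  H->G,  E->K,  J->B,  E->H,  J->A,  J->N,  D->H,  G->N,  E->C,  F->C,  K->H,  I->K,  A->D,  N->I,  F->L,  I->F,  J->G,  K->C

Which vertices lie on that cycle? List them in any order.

DFS with gray/black marking from N:
N gray
  I gray
    K gray
      C gray
      C black
      H gray
        G gray
          G→N: N is gray → back edge
Back edge closes the cycle N → I → K → H → G → N; its vertices are {G, H, I, K, N}.

G, H, I, K, N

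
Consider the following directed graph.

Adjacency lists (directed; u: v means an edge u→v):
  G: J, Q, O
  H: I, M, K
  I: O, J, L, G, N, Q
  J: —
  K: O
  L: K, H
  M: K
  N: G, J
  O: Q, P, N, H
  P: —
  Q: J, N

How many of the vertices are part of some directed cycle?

9

A vertex is on a directed cycle iff it belongs to a strongly connected component of size ≥ 2 (or has a self-loop).
The vertices on cycles are {G, H, I, K, L, M, N, O, Q} — 9 in total.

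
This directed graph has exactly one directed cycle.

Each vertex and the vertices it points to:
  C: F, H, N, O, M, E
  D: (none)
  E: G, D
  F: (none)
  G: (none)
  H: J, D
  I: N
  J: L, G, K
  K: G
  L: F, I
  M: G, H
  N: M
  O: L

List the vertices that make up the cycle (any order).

H, I, J, L, M, N

DFS with gray/black marking from H:
H gray
  J gray
    L gray
      F gray
      F black
      I gray
        N gray
          M gray
            G gray
            G black
            M→H: H is gray → back edge
Back edge closes the cycle H → J → L → I → N → M → H; its vertices are {H, I, J, L, M, N}.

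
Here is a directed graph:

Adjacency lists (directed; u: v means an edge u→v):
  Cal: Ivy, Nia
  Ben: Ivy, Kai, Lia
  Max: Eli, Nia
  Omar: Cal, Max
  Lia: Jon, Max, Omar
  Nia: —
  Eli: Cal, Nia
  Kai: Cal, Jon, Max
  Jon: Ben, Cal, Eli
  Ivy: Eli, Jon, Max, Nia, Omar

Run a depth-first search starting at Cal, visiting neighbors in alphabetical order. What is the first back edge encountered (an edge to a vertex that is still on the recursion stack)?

DFS from Cal (visiting neighbors in alphabetical order); mark gray on enter, black on exit:
Cal gray
  Ivy gray
    Eli gray
      Eli→Cal: Cal is gray → back edge
First back edge: Eli → Cal.

Eli->Cal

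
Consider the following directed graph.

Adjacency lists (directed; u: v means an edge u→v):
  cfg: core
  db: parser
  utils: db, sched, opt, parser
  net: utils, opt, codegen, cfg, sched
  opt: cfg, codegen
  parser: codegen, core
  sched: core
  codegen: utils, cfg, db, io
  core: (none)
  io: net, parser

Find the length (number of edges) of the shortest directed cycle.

For each vertex v, BFS finds the shortest path from v back to v.
The shortest such closed walk is io → parser → codegen → io, length 3.

3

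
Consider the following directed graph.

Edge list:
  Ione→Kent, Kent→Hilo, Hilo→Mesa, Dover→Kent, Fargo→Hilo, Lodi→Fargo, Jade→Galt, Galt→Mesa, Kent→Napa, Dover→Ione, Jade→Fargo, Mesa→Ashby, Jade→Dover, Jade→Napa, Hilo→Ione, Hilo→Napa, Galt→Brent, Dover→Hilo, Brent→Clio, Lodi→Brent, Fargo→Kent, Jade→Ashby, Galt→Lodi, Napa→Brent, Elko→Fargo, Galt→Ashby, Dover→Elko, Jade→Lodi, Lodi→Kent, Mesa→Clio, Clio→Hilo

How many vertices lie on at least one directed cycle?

7

A vertex is on a directed cycle iff it belongs to a strongly connected component of size ≥ 2 (or has a self-loop).
The vertices on cycles are {Clio, Hilo, Ione, Kent, Mesa, Napa, Brent} — 7 in total.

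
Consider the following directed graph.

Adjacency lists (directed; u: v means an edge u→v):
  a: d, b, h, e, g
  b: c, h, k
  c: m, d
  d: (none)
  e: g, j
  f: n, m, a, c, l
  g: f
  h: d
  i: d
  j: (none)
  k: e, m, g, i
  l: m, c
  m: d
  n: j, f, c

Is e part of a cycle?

Yes

e is on a cycle iff e can reach itself via ≥1 edge.
e → g → f → a → e — yes.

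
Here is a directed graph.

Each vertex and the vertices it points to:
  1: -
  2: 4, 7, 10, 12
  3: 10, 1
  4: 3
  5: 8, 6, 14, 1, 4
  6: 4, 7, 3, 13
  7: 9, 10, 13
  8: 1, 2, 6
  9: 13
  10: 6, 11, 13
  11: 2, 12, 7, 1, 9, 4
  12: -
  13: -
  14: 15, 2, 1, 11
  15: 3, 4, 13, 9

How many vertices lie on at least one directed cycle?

7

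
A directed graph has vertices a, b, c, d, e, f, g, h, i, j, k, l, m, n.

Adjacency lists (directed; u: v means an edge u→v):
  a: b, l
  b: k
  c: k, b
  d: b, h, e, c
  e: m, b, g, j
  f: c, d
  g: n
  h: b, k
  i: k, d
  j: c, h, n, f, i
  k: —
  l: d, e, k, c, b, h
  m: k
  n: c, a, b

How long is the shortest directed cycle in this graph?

For each vertex v, BFS finds the shortest path from v back to v.
The shortest such closed walk is e → j → f → d → e, length 4.

4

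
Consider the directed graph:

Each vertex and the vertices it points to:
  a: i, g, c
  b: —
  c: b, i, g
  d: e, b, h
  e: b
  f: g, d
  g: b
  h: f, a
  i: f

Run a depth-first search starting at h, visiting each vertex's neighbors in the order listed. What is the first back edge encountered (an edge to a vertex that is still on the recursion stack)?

d->h

DFS from h (visiting each vertex's neighbors in the order listed); mark gray on enter, black on exit:
h gray
  f gray
    g gray
      b gray
      b black
    g black
    d gray
      e gray
        e→b: b black — skip
      e black
      d→b: b black — skip
      d→h: h is gray → back edge
First back edge: d → h.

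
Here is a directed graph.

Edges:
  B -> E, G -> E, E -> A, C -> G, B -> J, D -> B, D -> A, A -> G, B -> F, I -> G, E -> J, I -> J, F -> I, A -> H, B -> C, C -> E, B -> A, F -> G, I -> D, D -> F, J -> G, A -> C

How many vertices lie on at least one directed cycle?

9

A vertex is on a directed cycle iff it belongs to a strongly connected component of size ≥ 2 (or has a self-loop).
The vertices on cycles are {A, B, C, D, E, F, G, I, J} — 9 in total.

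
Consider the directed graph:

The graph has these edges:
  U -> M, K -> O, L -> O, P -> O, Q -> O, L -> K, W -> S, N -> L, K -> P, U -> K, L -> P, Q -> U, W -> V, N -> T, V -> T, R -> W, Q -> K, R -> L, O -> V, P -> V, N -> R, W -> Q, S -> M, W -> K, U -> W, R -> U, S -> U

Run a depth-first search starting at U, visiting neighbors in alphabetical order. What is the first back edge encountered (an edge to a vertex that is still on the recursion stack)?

Q->U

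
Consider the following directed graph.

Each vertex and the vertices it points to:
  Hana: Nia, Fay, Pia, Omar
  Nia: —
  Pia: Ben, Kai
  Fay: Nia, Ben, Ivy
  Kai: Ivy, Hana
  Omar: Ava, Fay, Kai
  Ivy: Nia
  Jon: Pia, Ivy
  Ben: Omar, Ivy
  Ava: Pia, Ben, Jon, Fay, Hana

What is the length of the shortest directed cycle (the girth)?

3

For each vertex v, BFS finds the shortest path from v back to v.
The shortest such closed walk is Omar → Ava → Hana → Omar, length 3.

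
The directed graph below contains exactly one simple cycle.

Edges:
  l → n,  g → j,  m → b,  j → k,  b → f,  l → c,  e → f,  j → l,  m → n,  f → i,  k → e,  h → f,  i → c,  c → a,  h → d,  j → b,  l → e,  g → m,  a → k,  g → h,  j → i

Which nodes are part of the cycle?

a, c, e, f, i, k

DFS with gray/black marking from i:
i gray
  c gray
    a gray
      k gray
        e gray
          f gray
            f→i: i is gray → back edge
Back edge closes the cycle i → c → a → k → e → f → i; its vertices are {a, c, e, f, i, k}.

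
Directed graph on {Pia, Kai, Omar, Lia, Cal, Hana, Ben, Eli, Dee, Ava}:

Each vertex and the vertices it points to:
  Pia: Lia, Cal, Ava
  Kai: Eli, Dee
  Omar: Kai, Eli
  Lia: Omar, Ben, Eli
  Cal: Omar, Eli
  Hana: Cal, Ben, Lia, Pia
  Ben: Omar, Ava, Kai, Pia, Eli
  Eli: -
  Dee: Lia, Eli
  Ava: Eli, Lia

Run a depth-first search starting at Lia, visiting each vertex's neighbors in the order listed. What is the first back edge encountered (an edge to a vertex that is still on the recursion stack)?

Dee→Lia

DFS from Lia (visiting each vertex's neighbors in the order listed); mark gray on enter, black on exit:
Lia gray
  Omar gray
    Kai gray
      Eli gray
      Eli black
      Dee gray
        Dee→Lia: Lia is gray → back edge
First back edge: Dee → Lia.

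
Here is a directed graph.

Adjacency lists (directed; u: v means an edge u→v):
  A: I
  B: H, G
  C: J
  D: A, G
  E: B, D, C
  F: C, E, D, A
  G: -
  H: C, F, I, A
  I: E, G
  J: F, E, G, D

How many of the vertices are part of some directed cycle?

A vertex is on a directed cycle iff it belongs to a strongly connected component of size ≥ 2 (or has a self-loop).
The vertices on cycles are {A, B, C, D, E, F, H, I, J} — 9 in total.

9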